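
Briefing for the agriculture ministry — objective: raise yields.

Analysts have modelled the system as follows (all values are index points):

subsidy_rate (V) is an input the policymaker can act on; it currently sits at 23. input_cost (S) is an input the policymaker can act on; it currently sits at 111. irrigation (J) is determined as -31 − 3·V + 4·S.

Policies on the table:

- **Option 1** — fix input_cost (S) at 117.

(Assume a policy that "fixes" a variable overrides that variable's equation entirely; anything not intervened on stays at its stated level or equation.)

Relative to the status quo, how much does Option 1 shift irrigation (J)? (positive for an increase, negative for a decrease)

24

Baseline:
  V = 23
  S = 111
  J = -31 − 3·23 + 4·111 = 344
Option 1 (S := 117):
  V = 23
  S = 117
  J = -31 − 3·23 + 4·117 = 368
Change in J: 368 − 344 = 24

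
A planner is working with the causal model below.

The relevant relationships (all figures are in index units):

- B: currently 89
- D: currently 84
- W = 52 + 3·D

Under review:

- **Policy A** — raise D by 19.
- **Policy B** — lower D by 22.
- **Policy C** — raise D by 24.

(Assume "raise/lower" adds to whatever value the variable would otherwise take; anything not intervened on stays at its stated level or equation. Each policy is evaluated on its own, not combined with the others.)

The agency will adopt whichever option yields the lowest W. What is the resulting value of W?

238

Policy A (D + 19):
  D = 84 + 19 = 103
  W = 52 + 3·103 = 361
Policy B (D − 22):
  D = 84 − 22 = 62
  W = 52 + 3·62 = 238
Policy C (D + 24):
  D = 84 + 24 = 108
  W = 52 + 3·108 = 376
Comparing — Policy A: W=361, Policy B: W=238, Policy C: W=376. Lowest is 238 (Policy B).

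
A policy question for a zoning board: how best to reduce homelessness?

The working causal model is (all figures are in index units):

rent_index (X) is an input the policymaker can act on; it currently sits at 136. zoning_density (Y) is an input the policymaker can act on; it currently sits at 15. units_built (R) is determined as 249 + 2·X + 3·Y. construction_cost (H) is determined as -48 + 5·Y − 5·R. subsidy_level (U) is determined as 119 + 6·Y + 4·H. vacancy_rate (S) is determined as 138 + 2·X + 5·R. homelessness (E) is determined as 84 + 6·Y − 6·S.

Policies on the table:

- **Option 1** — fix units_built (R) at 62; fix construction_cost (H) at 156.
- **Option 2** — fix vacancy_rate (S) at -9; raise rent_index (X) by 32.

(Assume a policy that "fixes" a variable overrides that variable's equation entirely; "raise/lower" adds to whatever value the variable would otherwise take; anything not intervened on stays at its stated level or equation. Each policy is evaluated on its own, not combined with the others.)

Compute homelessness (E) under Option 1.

Option 1 (R := 62, H := 156):
  X = 136
  Y = 15
  R = 62
  S = 138 + 2·136 + 5·62 = 720
  E = 84 + 6·15 − 6·720 = -4146

-4146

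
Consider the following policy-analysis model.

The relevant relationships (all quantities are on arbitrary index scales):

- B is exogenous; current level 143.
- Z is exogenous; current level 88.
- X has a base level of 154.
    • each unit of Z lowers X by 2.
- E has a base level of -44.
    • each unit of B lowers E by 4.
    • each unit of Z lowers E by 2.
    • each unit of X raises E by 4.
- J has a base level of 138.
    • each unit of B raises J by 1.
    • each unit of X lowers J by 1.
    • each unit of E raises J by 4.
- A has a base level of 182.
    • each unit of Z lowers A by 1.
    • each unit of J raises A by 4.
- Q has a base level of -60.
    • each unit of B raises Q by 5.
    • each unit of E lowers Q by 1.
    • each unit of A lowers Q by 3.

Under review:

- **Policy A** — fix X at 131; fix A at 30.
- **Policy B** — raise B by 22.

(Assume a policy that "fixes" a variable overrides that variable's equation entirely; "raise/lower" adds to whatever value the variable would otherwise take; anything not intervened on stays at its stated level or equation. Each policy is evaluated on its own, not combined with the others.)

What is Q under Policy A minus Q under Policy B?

Policy A (X := 131, A := 30):
  B = 143
  Z = 88
  X = 131
  E = -44 − 4·143 − 2·88 + 4·131 = -268
  J = 138 + 143 − 131 + 4·(-268) = -922
  A = 30
  Q = -60 + 5·143 − (-268) − 3·30 = 833
Policy B (B + 22):
  B = 143 + 22 = 165
  Z = 88
  X = 154 − 2·88 = -22
  E = -44 − 4·165 − 2·88 + 4·(-22) = -968
  J = 138 + 165 − (-22) + 4·(-968) = -3547
  A = 182 − 88 + 4·(-3547) = -14094
  Q = -60 + 5·165 − (-968) − 3·(-14094) = 44015
Q: 833 − 44015 = -43182

-43182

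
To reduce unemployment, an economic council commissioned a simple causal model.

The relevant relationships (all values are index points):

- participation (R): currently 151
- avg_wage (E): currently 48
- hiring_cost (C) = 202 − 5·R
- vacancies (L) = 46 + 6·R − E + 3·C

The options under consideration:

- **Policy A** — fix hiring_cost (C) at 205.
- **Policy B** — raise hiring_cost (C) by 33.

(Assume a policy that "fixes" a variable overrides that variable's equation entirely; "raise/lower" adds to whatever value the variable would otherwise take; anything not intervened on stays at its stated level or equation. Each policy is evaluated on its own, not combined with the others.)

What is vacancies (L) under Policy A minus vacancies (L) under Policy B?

2175

Policy A (C := 205):
  R = 151
  E = 48
  C = 205
  L = 46 + 6·151 − 48 + 3·205 = 1519
Policy B (C + 33):
  R = 151
  E = 48
  C = 202 − 5·151 (+33 from intervention) = -520
  L = 46 + 6·151 − 48 + 3·(-520) = -656
L: 1519 − (-656) = 2175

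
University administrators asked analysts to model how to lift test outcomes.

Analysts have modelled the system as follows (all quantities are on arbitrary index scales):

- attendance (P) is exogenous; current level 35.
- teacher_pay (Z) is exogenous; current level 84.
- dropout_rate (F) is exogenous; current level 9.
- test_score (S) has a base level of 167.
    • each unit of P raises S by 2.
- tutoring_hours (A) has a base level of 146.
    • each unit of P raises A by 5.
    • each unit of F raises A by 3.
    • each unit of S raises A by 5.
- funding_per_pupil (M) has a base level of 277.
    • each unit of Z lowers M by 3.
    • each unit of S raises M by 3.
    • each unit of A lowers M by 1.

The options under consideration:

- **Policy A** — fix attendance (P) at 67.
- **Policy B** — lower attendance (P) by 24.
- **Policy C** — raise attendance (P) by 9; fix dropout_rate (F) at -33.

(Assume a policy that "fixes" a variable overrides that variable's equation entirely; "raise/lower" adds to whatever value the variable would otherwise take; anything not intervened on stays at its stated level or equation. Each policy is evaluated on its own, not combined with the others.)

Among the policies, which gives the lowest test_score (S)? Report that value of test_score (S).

Policy A (P := 67):
  P = 67
  S = 167 + 2·67 = 301
Policy B (P − 24):
  P = 35 − 24 = 11
  S = 167 + 2·11 = 189
Policy C (P + 9, F := -33):
  P = 35 + 9 = 44
  S = 167 + 2·44 = 255
Comparing — Policy A: S=301, Policy B: S=189, Policy C: S=255. Lowest is 189 (Policy B).

189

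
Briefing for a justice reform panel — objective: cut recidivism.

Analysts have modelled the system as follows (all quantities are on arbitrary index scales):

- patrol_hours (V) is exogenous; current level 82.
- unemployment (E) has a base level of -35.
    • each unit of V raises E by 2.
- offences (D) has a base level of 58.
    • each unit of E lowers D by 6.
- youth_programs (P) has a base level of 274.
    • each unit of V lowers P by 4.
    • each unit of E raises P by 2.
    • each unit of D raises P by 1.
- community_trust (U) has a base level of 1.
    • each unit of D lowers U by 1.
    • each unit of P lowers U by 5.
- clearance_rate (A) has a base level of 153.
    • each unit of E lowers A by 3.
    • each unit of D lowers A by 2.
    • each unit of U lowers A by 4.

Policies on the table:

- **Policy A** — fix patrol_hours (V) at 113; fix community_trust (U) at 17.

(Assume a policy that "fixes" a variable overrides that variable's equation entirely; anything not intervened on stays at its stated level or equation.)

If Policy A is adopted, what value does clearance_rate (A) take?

1688

Policy A (V := 113, U := 17):
  V = 113
  E = -35 + 2·113 = 191
  D = 58 − 6·191 = -1088
  P = 274 − 4·113 + 2·191 + (-1088) = -884
  U = 17
  A = 153 − 3·191 − 2·(-1088) − 4·17 = 1688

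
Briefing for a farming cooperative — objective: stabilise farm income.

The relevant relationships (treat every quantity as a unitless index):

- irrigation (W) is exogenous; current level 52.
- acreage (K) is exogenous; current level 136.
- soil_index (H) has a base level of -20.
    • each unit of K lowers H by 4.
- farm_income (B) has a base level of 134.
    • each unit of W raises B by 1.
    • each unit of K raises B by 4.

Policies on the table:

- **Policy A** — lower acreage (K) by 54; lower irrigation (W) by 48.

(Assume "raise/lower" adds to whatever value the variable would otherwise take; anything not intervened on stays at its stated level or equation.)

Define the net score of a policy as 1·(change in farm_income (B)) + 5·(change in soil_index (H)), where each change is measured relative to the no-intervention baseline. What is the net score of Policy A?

Baseline:
  W = 52
  K = 136
  H = -20 − 4·136 = -564
  B = 134 + 52 + 4·136 = 730
Policy A (K − 54, W − 48):
  W = 52 − 48 = 4
  K = 136 − 54 = 82
  H = -20 − 4·82 = -348
  B = 134 + 4 + 4·82 = 466
ΔB = 466 − 730 = -264; ΔH = -348 − (-564) = 216
Score = 1·(-264) + 5·216 = 816

816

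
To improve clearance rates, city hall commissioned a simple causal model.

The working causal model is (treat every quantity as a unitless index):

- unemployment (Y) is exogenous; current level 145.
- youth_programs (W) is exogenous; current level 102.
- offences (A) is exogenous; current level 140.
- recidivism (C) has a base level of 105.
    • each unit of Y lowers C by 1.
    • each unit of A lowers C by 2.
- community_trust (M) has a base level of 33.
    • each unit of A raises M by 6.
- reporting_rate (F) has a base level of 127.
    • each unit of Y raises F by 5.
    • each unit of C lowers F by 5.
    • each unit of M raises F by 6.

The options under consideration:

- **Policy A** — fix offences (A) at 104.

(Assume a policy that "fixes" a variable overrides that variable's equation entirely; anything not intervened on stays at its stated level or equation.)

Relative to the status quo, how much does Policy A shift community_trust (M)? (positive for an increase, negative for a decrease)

-216

Baseline:
  A = 140
  M = 33 + 6·140 = 873
Policy A (A := 104):
  A = 104
  M = 33 + 6·104 = 657
Change in M: 657 − 873 = -216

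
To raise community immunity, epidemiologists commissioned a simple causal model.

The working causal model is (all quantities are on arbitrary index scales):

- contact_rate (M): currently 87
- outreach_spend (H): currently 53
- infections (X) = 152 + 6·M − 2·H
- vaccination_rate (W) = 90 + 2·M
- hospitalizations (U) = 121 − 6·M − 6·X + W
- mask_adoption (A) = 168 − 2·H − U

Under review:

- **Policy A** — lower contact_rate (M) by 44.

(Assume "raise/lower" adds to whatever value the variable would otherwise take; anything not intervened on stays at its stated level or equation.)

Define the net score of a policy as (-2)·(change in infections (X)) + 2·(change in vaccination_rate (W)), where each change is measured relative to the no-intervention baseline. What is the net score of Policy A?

352

Baseline:
  M = 87
  H = 53
  X = 152 + 6·87 − 2·53 = 568
  W = 90 + 2·87 = 264
Policy A (M − 44):
  M = 87 − 44 = 43
  H = 53
  X = 152 + 6·43 − 2·53 = 304
  W = 90 + 2·43 = 176
ΔX = 304 − 568 = -264; ΔW = 176 − 264 = -88
Score = (-2)·(-264) + 2·(-88) = 352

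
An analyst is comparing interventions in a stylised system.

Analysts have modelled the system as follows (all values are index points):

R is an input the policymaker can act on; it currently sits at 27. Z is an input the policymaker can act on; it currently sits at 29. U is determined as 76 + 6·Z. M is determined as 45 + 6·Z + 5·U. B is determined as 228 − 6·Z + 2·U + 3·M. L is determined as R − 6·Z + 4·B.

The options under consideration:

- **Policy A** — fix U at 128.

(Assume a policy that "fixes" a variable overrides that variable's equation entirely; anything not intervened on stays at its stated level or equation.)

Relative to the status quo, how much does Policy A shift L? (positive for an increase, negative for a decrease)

Baseline:
  R = 27
  Z = 29
  U = 76 + 6·29 = 250
  M = 45 + 6·29 + 5·250 = 1469
  B = 228 − 6·29 + 2·250 + 3·1469 = 4961
  L = 0 + 27 − 6·29 + 4·4961 = 19697
Policy A (U := 128):
  R = 27
  Z = 29
  U = 128
  M = 45 + 6·29 + 5·128 = 859
  B = 228 − 6·29 + 2·128 + 3·859 = 2887
  L = 0 + 27 − 6·29 + 4·2887 = 11401
Change in L: 11401 − 19697 = -8296

-8296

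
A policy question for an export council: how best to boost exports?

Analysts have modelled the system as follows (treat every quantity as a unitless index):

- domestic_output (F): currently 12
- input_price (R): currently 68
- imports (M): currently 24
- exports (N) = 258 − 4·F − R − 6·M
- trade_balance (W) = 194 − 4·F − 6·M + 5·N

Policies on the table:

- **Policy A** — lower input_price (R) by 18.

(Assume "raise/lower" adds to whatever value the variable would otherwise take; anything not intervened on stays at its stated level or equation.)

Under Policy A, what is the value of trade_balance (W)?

82

Policy A (R − 18):
  F = 12
  R = 68 − 18 = 50
  M = 24
  N = 258 − 4·12 − 50 − 6·24 = 16
  W = 194 − 4·12 − 6·24 + 5·16 = 82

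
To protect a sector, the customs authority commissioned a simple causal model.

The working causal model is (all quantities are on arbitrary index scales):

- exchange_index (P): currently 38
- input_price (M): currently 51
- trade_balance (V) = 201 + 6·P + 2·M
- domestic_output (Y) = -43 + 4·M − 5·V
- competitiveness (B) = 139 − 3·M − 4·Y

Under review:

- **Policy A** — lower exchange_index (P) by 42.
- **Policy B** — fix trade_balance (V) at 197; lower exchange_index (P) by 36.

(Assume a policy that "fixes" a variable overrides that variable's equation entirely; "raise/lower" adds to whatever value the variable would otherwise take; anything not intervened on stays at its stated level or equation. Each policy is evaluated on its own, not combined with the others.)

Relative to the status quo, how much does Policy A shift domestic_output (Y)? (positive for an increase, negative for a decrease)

Baseline:
  P = 38
  M = 51
  V = 201 + 6·38 + 2·51 = 531
  Y = -43 + 4·51 − 5·531 = -2494
Policy A (P − 42):
  P = 38 − 42 = -4
  M = 51
  V = 201 + 6·(-4) + 2·51 = 279
  Y = -43 + 4·51 − 5·279 = -1234
Change in Y: -1234 − (-2494) = 1260

1260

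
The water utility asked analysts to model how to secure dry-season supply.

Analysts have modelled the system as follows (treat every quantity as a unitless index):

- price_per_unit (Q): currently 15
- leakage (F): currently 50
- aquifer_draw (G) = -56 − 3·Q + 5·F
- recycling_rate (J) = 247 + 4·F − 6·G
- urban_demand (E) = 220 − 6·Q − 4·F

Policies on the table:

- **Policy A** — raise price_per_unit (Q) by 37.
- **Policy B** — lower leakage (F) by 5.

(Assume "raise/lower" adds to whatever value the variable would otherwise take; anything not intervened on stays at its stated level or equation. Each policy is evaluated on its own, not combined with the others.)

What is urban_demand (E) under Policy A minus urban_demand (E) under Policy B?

-242

Policy A (Q + 37):
  Q = 15 + 37 = 52
  F = 50
  E = 220 − 6·52 − 4·50 = -292
Policy B (F − 5):
  Q = 15
  F = 50 − 5 = 45
  E = 220 − 6·15 − 4·45 = -50
E: -292 − (-50) = -242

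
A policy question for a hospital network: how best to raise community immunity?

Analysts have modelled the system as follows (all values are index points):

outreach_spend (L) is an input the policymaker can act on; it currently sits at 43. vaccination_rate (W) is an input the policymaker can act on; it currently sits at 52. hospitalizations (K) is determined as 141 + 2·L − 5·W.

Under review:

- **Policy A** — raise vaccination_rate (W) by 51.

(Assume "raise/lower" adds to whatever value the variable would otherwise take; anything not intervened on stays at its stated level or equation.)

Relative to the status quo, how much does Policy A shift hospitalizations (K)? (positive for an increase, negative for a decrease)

-255

Baseline:
  L = 43
  W = 52
  K = 141 + 2·43 − 5·52 = -33
Policy A (W + 51):
  L = 43
  W = 52 + 51 = 103
  K = 141 + 2·43 − 5·103 = -288
Change in K: -288 − (-33) = -255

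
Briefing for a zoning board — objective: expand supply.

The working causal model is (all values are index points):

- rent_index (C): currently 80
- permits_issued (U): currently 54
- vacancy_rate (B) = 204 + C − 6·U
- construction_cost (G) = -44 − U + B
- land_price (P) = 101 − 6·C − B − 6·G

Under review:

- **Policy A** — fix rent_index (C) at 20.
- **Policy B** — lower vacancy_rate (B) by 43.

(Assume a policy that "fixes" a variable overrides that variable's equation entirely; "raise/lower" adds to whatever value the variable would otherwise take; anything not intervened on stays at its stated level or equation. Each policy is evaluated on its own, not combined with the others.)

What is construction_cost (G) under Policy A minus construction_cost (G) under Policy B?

-17

Policy A (C := 20):
  C = 20
  U = 54
  B = 204 + 20 − 6·54 = -100
  G = -44 − 54 + (-100) = -198
Policy B (B − 43):
  C = 80
  U = 54
  B = 204 + 80 − 6·54 (−43 from intervention) = -83
  G = -44 − 54 + (-83) = -181
G: -198 − (-181) = -17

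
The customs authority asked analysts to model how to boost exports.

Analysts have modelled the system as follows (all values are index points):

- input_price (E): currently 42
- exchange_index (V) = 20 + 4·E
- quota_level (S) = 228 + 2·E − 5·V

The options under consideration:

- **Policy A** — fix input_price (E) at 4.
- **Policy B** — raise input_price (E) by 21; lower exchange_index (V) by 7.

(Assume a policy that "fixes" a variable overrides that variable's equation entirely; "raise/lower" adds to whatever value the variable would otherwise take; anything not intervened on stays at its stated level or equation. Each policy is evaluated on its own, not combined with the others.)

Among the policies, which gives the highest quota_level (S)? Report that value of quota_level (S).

Policy A (E := 4):
  E = 4
  V = 20 + 4·4 = 36
  S = 228 + 2·4 − 5·36 = 56
Policy B (E + 21, V − 7):
  E = 42 + 21 = 63
  V = 20 + 4·63 (−7 from intervention) = 265
  S = 228 + 2·63 − 5·265 = -971
Comparing — Policy A: S=56, Policy B: S=-971. Highest is 56 (Policy A).

56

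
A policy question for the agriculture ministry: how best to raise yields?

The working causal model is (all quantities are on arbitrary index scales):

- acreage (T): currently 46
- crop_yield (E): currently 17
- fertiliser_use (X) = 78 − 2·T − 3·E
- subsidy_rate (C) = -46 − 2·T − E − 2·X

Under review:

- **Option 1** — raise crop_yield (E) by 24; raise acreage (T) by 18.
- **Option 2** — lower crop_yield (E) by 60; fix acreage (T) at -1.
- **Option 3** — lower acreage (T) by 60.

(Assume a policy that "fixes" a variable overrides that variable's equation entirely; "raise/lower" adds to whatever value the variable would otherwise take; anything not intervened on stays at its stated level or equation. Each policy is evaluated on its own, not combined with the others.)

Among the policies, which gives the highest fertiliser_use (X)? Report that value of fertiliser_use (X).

Option 1 (E + 24, T + 18):
  T = 46 + 18 = 64
  E = 17 + 24 = 41
  X = 78 − 2·64 − 3·41 = -173
Option 2 (E − 60, T := -1):
  T = -1
  E = 17 − 60 = -43
  X = 78 − 2·(-1) − 3·(-43) = 209
Option 3 (T − 60):
  T = 46 − 60 = -14
  E = 17
  X = 78 − 2·(-14) − 3·17 = 55
Comparing — Option 1: X=-173, Option 2: X=209, Option 3: X=55. Highest is 209 (Option 2).

209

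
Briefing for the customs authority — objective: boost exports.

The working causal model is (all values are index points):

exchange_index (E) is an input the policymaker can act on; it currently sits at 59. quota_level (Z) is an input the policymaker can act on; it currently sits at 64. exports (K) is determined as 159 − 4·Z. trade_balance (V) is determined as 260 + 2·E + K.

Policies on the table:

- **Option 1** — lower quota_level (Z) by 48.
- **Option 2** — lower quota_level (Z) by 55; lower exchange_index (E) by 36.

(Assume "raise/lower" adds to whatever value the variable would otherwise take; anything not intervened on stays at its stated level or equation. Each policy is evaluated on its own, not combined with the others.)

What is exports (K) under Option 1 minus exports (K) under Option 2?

Option 1 (Z − 48):
  Z = 64 − 48 = 16
  K = 159 − 4·16 = 95
Option 2 (Z − 55, E − 36):
  Z = 64 − 55 = 9
  K = 159 − 4·9 = 123
K: 95 − 123 = -28

-28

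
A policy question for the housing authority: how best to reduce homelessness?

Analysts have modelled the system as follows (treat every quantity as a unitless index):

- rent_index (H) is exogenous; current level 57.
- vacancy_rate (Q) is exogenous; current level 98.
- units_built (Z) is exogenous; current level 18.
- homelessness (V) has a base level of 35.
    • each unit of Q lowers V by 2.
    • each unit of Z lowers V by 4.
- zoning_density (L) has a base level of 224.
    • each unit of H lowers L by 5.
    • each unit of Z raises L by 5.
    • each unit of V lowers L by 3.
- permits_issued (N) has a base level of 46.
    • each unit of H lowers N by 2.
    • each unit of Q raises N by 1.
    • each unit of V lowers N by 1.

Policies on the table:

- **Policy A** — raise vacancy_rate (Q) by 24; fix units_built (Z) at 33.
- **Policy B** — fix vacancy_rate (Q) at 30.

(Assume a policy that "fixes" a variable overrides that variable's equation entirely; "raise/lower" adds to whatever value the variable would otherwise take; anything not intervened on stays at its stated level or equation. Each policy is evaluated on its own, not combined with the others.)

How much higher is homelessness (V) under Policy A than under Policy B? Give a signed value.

Policy A (Q + 24, Z := 33):
  Q = 98 + 24 = 122
  Z = 33
  V = 35 − 2·122 − 4·33 = -341
Policy B (Q := 30):
  Q = 30
  Z = 18
  V = 35 − 2·30 − 4·18 = -97
V: -341 − (-97) = -244

-244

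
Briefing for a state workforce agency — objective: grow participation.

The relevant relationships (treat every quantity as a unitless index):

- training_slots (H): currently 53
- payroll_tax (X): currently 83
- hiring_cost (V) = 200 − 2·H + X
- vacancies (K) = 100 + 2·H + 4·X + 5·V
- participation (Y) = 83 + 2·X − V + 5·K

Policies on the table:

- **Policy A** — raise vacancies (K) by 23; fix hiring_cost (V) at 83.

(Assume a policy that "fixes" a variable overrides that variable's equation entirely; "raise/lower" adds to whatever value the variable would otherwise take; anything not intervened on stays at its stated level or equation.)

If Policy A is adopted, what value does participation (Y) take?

5046

Policy A (K + 23, V := 83):
  H = 53
  X = 83
  V = 83
  K = 100 + 2·53 + 4·83 + 5·83 (+23 from intervention) = 976
  Y = 83 + 2·83 − 83 + 5·976 = 5046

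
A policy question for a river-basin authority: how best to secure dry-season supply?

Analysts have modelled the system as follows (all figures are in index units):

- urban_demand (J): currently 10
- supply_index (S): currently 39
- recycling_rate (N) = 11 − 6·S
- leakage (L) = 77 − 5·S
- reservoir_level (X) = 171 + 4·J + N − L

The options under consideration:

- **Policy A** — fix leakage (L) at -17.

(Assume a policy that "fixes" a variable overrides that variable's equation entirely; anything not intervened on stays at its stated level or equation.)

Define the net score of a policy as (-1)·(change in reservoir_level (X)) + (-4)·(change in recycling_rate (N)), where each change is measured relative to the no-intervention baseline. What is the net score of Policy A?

Baseline:
  J = 10
  S = 39
  N = 11 − 6·39 = -223
  L = 77 − 5·39 = -118
  X = 171 + 4·10 + (-223) − (-118) = 106
Policy A (L := -17):
  J = 10
  S = 39
  N = 11 − 6·39 = -223
  L = -17
  X = 171 + 4·10 + (-223) − (-17) = 5
ΔX = 5 − 106 = -101; ΔN = -223 − (-223) = 0
Score = (-1)·(-101) + (-4)·0 = 101

101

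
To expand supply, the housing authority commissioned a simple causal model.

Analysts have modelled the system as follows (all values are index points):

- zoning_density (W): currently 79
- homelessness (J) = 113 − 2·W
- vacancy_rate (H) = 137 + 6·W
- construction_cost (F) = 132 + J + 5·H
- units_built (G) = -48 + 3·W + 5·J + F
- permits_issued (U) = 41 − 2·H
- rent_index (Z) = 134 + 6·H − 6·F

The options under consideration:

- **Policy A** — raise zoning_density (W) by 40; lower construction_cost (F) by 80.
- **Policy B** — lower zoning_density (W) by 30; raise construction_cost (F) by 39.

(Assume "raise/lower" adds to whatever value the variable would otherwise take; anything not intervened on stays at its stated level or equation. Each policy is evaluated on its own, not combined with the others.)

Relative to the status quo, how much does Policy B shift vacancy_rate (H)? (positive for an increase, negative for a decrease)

Baseline:
  W = 79
  H = 137 + 6·79 = 611
Policy B (W − 30, F + 39):
  W = 79 − 30 = 49
  H = 137 + 6·49 = 431
Change in H: 431 − 611 = -180

-180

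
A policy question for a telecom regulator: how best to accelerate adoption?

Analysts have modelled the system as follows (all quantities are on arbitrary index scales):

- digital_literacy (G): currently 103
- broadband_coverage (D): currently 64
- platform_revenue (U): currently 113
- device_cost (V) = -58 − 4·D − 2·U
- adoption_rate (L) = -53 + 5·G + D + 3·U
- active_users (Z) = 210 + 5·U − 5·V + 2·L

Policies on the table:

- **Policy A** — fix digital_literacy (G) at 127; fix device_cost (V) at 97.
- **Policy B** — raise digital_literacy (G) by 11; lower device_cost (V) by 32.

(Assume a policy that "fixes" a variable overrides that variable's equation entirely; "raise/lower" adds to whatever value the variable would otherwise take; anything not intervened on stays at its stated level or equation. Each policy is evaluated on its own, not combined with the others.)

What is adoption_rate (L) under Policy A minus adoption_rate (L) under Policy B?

Policy A (G := 127, V := 97):
  G = 127
  D = 64
  U = 113
  L = -53 + 5·127 + 64 + 3·113 = 985
Policy B (G + 11, V − 32):
  G = 103 + 11 = 114
  D = 64
  U = 113
  L = -53 + 5·114 + 64 + 3·113 = 920
L: 985 − 920 = 65

65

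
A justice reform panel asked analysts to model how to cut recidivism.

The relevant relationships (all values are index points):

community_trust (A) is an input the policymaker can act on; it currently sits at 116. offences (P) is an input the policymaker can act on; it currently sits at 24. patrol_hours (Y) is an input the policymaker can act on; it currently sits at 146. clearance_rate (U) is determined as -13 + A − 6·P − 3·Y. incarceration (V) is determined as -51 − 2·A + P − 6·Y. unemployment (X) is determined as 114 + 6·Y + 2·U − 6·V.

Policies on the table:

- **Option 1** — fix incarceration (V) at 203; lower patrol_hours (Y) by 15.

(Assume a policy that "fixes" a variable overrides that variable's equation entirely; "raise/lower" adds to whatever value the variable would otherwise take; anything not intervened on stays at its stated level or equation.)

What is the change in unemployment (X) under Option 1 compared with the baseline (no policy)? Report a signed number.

Baseline:
  A = 116
  P = 24
  Y = 146
  U = -13 + 116 − 6·24 − 3·146 = -479
  V = -51 − 2·116 + 24 − 6·146 = -1135
  X = 114 + 6·146 + 2·(-479) − 6·(-1135) = 6842
Option 1 (V := 203, Y − 15):
  A = 116
  P = 24
  Y = 146 − 15 = 131
  U = -13 + 116 − 6·24 − 3·131 = -434
  V = 203
  X = 114 + 6·131 + 2·(-434) − 6·203 = -1186
Change in X: -1186 − 6842 = -8028

-8028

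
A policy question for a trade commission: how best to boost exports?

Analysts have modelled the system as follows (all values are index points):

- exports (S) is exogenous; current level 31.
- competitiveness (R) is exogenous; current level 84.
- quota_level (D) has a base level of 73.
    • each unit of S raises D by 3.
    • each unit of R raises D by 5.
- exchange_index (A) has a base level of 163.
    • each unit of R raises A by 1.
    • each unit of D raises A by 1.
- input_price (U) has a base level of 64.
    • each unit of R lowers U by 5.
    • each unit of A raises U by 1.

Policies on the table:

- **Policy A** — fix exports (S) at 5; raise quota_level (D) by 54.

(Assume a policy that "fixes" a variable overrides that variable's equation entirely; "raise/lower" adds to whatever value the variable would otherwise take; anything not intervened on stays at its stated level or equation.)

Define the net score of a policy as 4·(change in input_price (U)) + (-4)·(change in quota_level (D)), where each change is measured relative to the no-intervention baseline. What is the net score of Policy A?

0

Baseline:
  S = 31
  R = 84
  D = 73 + 3·31 + 5·84 = 586
  A = 163 + 84 + 586 = 833
  U = 64 − 5·84 + 833 = 477
Policy A (S := 5, D + 54):
  S = 5
  R = 84
  D = 73 + 3·5 + 5·84 (+54 from intervention) = 562
  A = 163 + 84 + 562 = 809
  U = 64 − 5·84 + 809 = 453
ΔU = 453 − 477 = -24; ΔD = 562 − 586 = -24
Score = 4·(-24) + (-4)·(-24) = 0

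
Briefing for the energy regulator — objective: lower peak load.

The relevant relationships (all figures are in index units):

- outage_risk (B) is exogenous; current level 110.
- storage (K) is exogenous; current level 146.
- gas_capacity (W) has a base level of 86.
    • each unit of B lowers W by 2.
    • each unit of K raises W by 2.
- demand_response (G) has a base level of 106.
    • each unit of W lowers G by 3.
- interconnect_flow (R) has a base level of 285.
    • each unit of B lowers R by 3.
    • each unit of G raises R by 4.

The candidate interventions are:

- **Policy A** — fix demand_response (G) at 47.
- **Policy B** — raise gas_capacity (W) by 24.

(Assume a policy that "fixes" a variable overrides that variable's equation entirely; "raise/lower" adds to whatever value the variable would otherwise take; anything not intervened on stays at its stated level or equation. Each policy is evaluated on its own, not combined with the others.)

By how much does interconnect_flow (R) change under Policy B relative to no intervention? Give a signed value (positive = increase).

-288

Baseline:
  B = 110
  K = 146
  W = 86 − 2·110 + 2·146 = 158
  G = 106 − 3·158 = -368
  R = 285 − 3·110 + 4·(-368) = -1517
Policy B (W + 24):
  B = 110
  K = 146
  W = 86 − 2·110 + 2·146 (+24 from intervention) = 182
  G = 106 − 3·182 = -440
  R = 285 − 3·110 + 4·(-440) = -1805
Change in R: -1805 − (-1517) = -288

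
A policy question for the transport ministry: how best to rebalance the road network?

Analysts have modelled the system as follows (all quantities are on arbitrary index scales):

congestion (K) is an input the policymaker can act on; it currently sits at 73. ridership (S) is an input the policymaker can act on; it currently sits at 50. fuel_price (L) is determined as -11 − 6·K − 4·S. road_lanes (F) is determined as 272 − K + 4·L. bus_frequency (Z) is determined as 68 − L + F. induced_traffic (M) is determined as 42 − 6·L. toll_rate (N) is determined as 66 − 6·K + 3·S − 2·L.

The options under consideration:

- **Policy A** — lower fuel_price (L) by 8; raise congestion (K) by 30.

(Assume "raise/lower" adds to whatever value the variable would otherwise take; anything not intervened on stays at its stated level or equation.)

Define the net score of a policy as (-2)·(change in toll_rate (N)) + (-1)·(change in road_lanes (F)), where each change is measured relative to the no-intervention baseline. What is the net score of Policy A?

Baseline:
  K = 73
  S = 50
  L = -11 − 6·73 − 4·50 = -649
  F = 272 − 73 + 4·(-649) = -2397
  N = 66 − 6·73 + 3·50 − 2·(-649) = 1076
Policy A (L − 8, K + 30):
  K = 73 + 30 = 103
  S = 50
  L = -11 − 6·103 − 4·50 (−8 from intervention) = -837
  F = 272 − 103 + 4·(-837) = -3179
  N = 66 − 6·103 + 3·50 − 2·(-837) = 1272
ΔN = 1272 − 1076 = 196; ΔF = -3179 − (-2397) = -782
Score = (-2)·196 + (-1)·(-782) = 390

390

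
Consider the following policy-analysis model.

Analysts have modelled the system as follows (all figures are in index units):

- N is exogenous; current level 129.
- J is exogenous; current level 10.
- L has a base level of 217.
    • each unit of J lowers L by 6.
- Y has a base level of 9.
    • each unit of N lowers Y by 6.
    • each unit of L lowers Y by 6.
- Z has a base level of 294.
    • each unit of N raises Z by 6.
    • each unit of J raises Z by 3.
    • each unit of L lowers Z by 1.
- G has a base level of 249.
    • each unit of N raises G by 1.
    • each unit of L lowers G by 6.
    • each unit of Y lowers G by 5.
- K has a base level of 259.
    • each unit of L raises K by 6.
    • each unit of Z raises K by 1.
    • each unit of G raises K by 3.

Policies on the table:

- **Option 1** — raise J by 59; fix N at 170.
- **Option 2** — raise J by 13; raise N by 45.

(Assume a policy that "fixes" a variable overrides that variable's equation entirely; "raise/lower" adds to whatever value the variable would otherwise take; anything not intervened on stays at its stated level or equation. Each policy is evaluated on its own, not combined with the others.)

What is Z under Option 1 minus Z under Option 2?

390

Option 1 (J + 59, N := 170):
  N = 170
  J = 10 + 59 = 69
  L = 217 − 6·69 = -197
  Z = 294 + 6·170 + 3·69 − (-197) = 1718
Option 2 (J + 13, N + 45):
  N = 129 + 45 = 174
  J = 10 + 13 = 23
  L = 217 − 6·23 = 79
  Z = 294 + 6·174 + 3·23 − 79 = 1328
Z: 1718 − 1328 = 390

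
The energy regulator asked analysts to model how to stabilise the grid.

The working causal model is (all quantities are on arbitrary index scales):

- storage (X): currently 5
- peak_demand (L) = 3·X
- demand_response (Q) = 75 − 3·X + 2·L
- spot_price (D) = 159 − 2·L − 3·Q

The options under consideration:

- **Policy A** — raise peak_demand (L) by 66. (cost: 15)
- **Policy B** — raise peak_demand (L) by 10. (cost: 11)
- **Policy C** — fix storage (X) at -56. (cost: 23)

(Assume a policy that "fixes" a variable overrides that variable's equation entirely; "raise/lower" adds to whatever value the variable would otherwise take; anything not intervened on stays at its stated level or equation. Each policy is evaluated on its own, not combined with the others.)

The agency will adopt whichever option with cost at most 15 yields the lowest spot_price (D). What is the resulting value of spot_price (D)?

Policy A (L + 66):
  X = 5
  L = 0 + 3·5 (+66 from intervention) = 81
  Q = 75 − 3·5 + 2·81 = 222
  D = 159 − 2·81 − 3·222 = -669
Policy B (L + 10):
  X = 5
  L = 0 + 3·5 (+10 from intervention) = 25
  Q = 75 − 3·5 + 2·25 = 110
  D = 159 − 2·25 − 3·110 = -221
Comparing — Policy A: D=-669, Policy B: D=-221. Lowest is -669 (Policy A).

-669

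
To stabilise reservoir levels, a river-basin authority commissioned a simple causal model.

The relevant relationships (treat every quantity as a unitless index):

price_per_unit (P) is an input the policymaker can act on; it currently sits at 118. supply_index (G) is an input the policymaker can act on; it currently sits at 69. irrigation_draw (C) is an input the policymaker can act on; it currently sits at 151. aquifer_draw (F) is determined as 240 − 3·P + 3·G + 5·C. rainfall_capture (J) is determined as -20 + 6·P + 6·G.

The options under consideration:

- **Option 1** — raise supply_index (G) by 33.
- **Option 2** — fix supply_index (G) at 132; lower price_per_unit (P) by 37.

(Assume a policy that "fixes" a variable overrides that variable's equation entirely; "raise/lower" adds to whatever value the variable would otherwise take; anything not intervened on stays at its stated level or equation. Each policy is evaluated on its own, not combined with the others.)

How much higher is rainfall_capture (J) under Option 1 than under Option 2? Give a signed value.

42

Option 1 (G + 33):
  P = 118
  G = 69 + 33 = 102
  J = -20 + 6·118 + 6·102 = 1300
Option 2 (G := 132, P − 37):
  P = 118 − 37 = 81
  G = 132
  J = -20 + 6·81 + 6·132 = 1258
J: 1300 − 1258 = 42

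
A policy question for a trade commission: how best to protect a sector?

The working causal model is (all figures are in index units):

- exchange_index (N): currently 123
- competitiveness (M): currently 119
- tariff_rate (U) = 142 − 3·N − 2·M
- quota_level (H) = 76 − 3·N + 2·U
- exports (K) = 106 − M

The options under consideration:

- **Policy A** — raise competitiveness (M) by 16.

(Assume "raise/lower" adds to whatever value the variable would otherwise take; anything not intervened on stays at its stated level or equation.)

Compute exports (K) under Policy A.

Policy A (M + 16):
  M = 119 + 16 = 135
  K = 106 − 135 = -29

-29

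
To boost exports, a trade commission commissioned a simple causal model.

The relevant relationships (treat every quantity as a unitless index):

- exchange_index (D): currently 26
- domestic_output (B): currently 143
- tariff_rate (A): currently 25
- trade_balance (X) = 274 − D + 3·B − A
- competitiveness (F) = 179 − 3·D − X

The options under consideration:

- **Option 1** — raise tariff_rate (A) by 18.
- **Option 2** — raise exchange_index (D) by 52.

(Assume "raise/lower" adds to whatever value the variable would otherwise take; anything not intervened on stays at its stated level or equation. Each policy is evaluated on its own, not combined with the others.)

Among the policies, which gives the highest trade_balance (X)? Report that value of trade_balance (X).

634

Option 1 (A + 18):
  D = 26
  B = 143
  A = 25 + 18 = 43
  X = 274 − 26 + 3·143 − 43 = 634
Option 2 (D + 52):
  D = 26 + 52 = 78
  B = 143
  A = 25
  X = 274 − 78 + 3·143 − 25 = 600
Comparing — Option 1: X=634, Option 2: X=600. Highest is 634 (Option 1).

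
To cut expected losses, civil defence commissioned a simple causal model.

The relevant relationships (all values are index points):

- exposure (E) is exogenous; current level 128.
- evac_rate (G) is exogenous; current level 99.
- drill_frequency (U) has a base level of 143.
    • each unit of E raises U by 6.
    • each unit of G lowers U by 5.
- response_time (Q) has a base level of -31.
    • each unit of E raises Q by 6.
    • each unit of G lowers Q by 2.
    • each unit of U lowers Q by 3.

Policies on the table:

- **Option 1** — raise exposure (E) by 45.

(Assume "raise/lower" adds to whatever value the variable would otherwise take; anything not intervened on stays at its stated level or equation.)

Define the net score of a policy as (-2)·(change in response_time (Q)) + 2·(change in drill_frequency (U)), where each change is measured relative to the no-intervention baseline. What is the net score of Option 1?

Baseline:
  E = 128
  G = 99
  U = 143 + 6·128 − 5·99 = 416
  Q = -31 + 6·128 − 2·99 − 3·416 = -709
Option 1 (E + 45):
  E = 128 + 45 = 173
  G = 99
  U = 143 + 6·173 − 5·99 = 686
  Q = -31 + 6·173 − 2·99 − 3·686 = -1249
ΔQ = -1249 − (-709) = -540; ΔU = 686 − 416 = 270
Score = (-2)·(-540) + 2·270 = 1620

1620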